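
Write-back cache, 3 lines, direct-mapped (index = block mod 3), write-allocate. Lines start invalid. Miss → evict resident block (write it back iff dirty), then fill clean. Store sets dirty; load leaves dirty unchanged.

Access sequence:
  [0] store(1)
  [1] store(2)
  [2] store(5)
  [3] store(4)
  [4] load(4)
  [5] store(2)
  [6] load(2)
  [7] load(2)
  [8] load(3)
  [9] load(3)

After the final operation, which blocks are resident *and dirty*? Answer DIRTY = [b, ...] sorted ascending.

DIRTY = [2, 4]

0: W B1 -> L1 miss  d=D]
1: W B2 -> L2 miss  d=D]
2: W B5 -> L2 miss wb->B2  d=D]
3: W B4 -> L1 miss wb->B1  d=D]
4: R B4 -> L1 hit  d=D]
5: W B2 -> L2 miss wb->B5  d=D]
6: R B2 -> L2 hit  d=D]
7: R B2 -> L2 hit  d=D]
8: R B3 -> L0 miss  d=-]
9: R B3 -> L0 hit  d=-]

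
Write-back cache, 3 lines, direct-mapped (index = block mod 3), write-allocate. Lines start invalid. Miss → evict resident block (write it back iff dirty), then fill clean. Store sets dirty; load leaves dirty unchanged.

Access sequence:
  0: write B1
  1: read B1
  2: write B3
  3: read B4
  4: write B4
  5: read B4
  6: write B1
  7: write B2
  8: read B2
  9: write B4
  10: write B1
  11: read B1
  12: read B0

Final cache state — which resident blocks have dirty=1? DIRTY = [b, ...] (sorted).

  0 | W B1 → L1 miss [D]
  1 | R B1 → L1 hit [D]
  2 | W B3 → L0 miss [D]
  3 | R B4 → L1 miss wb→B1 [-]
  4 | W B4 → L1 hit [D]
  5 | R B4 → L1 hit [D]
  6 | W B1 → L1 miss wb→B4 [D]
  7 | W B2 → L2 miss [D]
  8 | R B2 → L2 hit [D]
  9 | W B4 → L1 miss wb→B1 [D]
  10 | W B1 → L1 miss wb→B4 [D]
  11 | R B1 → L1 hit [D]
  12 | R B0 → L0 miss wb→B3 [-]

DIRTY = [1, 2]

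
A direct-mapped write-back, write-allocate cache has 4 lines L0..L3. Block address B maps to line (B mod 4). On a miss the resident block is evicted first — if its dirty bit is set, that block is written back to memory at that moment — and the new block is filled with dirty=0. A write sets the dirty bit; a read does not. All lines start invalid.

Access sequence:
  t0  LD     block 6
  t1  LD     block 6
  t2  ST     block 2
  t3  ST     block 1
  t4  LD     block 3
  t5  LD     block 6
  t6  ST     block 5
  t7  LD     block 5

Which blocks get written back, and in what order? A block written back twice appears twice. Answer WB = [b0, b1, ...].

WB = [2, 1]

  0 | R B6 → L2 miss [-]
  1 | R B6 → L2 hit [-]
  2 | W B2 → L2 miss [D]
  3 | W B1 → L1 miss [D]
  4 | R B3 → L3 miss [-]
  5 | R B6 → L2 miss wb→B2 [-]
  6 | W B5 → L1 miss wb→B1 [D]
  7 | R B5 → L1 hit [D]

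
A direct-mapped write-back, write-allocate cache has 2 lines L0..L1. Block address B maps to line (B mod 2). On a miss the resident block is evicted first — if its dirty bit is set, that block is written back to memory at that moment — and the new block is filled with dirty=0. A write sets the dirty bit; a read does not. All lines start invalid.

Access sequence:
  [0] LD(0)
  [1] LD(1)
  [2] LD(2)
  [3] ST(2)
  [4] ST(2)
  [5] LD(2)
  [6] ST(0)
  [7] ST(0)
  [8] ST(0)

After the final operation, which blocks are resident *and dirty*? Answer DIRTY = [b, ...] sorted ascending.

DIRTY = [0]

  0 | R B0 → L0 miss [-]
  1 | R B1 → L1 miss [-]
  2 | R B2 → L0 miss [-]
  3 | W B2 → L0 hit [D]
  4 | W B2 → L0 hit [D]
  5 | R B2 → L0 hit [D]
  6 | W B0 → L0 miss wb→B2 [D]
  7 | W B0 → L0 hit [D]
  8 | W B0 → L0 hit [D]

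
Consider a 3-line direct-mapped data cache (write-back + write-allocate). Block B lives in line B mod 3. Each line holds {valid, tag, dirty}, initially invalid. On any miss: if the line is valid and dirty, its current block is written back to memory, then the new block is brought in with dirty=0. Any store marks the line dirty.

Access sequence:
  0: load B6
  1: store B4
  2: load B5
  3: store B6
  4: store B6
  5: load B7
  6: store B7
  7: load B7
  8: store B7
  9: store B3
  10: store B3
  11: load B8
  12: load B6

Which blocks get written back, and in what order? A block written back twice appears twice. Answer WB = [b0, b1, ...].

  0 | R B6 → L0 miss [-]
  1 | W B4 → L1 miss [D]
  2 | R B5 → L2 miss [-]
  3 | W B6 → L0 hit [D]
  4 | W B6 → L0 hit [D]
  5 | R B7 → L1 miss wb→B4 [-]
  6 | W B7 → L1 hit [D]
  7 | R B7 → L1 hit [D]
  8 | W B7 → L1 hit [D]
  9 | W B3 → L0 miss wb→B6 [D]
  10 | W B3 → L0 hit [D]
  11 | R B8 → L2 miss [-]
  12 | R B6 → L0 miss wb→B3 [-]

WB = [4, 6, 3]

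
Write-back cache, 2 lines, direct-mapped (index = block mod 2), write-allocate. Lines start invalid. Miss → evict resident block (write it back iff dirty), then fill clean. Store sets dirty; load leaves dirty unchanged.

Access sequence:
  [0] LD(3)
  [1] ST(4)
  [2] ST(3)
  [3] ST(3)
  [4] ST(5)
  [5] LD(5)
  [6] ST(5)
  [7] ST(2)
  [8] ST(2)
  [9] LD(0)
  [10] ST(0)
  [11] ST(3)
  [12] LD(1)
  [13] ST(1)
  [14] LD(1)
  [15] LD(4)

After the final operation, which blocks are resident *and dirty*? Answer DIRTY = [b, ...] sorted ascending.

0: R B3 -> L1 miss  d=-]
1: W B4 -> L0 miss  d=D]
2: W B3 -> L1 hit  d=D]
3: W B3 -> L1 hit  d=D]
4: W B5 -> L1 miss wb->B3  d=D]
5: R B5 -> L1 hit  d=D]
6: W B5 -> L1 hit  d=D]
7: W B2 -> L0 miss wb->B4  d=D]
8: W B2 -> L0 hit  d=D]
9: R B0 -> L0 miss wb->B2  d=-]
10: W B0 -> L0 hit  d=D]
11: W B3 -> L1 miss wb->B5  d=D]
12: R B1 -> L1 miss wb->B3  d=-]
13: W B1 -> L1 hit  d=D]
14: R B1 -> L1 hit  d=D]
15: R B4 -> L0 miss wb->B0  d=-]

DIRTY = [1]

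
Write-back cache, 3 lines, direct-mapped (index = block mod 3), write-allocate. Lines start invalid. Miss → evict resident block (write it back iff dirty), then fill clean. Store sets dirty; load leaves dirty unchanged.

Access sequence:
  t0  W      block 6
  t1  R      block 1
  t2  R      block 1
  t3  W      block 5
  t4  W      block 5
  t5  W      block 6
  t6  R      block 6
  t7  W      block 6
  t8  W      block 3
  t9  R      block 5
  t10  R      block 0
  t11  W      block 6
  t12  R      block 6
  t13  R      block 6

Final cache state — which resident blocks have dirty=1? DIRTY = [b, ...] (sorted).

DIRTY = [5, 6]

0: W B6 → L0 miss [D]
1: R B1 → L1 miss [-]
2: R B1 → L1 hit [-]
3: W B5 → L2 miss [D]
4: W B5 → L2 hit [D]
5: W B6 → L0 hit [D]
6: R B6 → L0 hit [D]
7: W B6 → L0 hit [D]
8: W B3 → L0 miss wb→B6 [D]
9: R B5 → L2 hit [D]
10: R B0 → L0 miss wb→B3 [-]
11: W B6 → L0 miss [D]
12: R B6 → L0 hit [D]
13: R B6 → L0 hit [D]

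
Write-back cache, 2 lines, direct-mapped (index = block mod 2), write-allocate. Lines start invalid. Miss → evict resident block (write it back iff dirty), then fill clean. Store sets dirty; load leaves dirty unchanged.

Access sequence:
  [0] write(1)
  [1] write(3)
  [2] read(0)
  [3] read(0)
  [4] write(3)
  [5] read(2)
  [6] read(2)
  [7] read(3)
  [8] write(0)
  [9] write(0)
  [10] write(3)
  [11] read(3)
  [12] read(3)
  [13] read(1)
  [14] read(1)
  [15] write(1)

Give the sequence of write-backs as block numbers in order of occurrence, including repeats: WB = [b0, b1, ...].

WB = [1, 3]

0: W B1 → L1 miss [D]
1: W B3 → L1 miss wb→B1 [D]
2: R B0 → L0 miss [-]
3: R B0 → L0 hit [-]
4: W B3 → L1 hit [D]
5: R B2 → L0 miss [-]
6: R B2 → L0 hit [-]
7: R B3 → L1 hit [D]
8: W B0 → L0 miss [D]
9: W B0 → L0 hit [D]
10: W B3 → L1 hit [D]
11: R B3 → L1 hit [D]
12: R B3 → L1 hit [D]
13: R B1 → L1 miss wb→B3 [-]
14: R B1 → L1 hit [-]
15: W B1 → L1 hit [D]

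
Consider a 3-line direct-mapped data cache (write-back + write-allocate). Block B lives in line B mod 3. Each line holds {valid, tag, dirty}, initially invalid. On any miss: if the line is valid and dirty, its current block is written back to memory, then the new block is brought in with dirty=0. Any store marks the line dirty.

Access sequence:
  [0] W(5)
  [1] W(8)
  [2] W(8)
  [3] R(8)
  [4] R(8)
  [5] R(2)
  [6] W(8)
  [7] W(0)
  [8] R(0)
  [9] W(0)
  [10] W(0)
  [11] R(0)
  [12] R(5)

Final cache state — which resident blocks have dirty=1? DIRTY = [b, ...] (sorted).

DIRTY = [0]

0: W B5 → L2 miss [D]
1: W B8 → L2 miss wb→B5 [D]
2: W B8 → L2 hit [D]
3: R B8 → L2 hit [D]
4: R B8 → L2 hit [D]
5: R B2 → L2 miss wb→B8 [-]
6: W B8 → L2 miss [D]
7: W B0 → L0 miss [D]
8: R B0 → L0 hit [D]
9: W B0 → L0 hit [D]
10: W B0 → L0 hit [D]
11: R B0 → L0 hit [D]
12: R B5 → L2 miss wb→B8 [-]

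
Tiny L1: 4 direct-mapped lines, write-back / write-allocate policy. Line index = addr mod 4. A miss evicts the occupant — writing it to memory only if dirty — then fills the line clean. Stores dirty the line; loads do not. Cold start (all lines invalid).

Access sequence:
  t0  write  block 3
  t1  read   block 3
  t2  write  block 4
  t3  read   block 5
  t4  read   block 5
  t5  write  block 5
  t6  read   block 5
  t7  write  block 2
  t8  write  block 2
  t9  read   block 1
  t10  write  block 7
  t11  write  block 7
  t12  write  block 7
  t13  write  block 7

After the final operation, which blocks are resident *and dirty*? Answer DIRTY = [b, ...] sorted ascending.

DIRTY = [2, 4, 7]

  0 | W B3 → L3 miss [D]
  1 | R B3 → L3 hit [D]
  2 | W B4 → L0 miss [D]
  3 | R B5 → L1 miss [-]
  4 | R B5 → L1 hit [-]
  5 | W B5 → L1 hit [D]
  6 | R B5 → L1 hit [D]
  7 | W B2 → L2 miss [D]
  8 | W B2 → L2 hit [D]
  9 | R B1 → L1 miss wb→B5 [-]
  10 | W B7 → L3 miss wb→B3 [D]
  11 | W B7 → L3 hit [D]
  12 | W B7 → L3 hit [D]
  13 | W B7 → L3 hit [D]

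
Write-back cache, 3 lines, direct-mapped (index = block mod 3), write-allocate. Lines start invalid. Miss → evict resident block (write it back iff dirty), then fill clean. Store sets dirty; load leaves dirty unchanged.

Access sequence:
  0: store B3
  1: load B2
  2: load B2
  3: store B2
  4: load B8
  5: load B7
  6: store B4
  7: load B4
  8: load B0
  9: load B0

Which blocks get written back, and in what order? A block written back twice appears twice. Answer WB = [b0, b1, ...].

WB = [2, 3]

0: W B3 → L0 miss [D]
1: R B2 → L2 miss [-]
2: R B2 → L2 hit [-]
3: W B2 → L2 hit [D]
4: R B8 → L2 miss wb→B2 [-]
5: R B7 → L1 miss [-]
6: W B4 → L1 miss [D]
7: R B4 → L1 hit [D]
8: R B0 → L0 miss wb→B3 [-]
9: R B0 → L0 hit [-]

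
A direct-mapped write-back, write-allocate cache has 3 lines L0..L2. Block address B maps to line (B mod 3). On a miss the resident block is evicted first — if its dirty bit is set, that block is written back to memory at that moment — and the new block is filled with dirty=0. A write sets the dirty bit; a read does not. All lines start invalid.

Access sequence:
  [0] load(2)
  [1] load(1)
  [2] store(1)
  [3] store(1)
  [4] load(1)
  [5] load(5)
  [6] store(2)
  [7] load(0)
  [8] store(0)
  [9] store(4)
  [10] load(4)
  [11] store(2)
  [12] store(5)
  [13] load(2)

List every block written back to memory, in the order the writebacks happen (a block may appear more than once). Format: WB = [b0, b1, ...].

0: R B2 -> L2 miss  d=-]
1: R B1 -> L1 miss  d=-]
2: W B1 -> L1 hit  d=D]
3: W B1 -> L1 hit  d=D]
4: R B1 -> L1 hit  d=D]
5: R B5 -> L2 miss  d=-]
6: W B2 -> L2 miss  d=D]
7: R B0 -> L0 miss  d=-]
8: W B0 -> L0 hit  d=D]
9: W B4 -> L1 miss wb->B1  d=D]
10: R B4 -> L1 hit  d=D]
11: W B2 -> L2 hit  d=D]
12: W B5 -> L2 miss wb->B2  d=D]
13: R B2 -> L2 miss wb->B5  d=-]

WB = [1, 2, 5]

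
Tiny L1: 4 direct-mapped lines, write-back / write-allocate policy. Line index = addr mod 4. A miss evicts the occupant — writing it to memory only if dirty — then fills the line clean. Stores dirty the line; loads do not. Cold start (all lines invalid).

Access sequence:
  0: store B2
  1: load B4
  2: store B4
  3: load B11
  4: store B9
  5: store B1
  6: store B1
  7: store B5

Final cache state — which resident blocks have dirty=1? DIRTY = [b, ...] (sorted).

DIRTY = [2, 4, 5]

0: W B2 -> L2 miss  d=D]
1: R B4 -> L0 miss  d=-]
2: W B4 -> L0 hit  d=D]
3: R B11 -> L3 miss  d=-]
4: W B9 -> L1 miss  d=D]
5: W B1 -> L1 miss wb->B9  d=D]
6: W B1 -> L1 hit  d=D]
7: W B5 -> L1 miss wb->B1  d=D]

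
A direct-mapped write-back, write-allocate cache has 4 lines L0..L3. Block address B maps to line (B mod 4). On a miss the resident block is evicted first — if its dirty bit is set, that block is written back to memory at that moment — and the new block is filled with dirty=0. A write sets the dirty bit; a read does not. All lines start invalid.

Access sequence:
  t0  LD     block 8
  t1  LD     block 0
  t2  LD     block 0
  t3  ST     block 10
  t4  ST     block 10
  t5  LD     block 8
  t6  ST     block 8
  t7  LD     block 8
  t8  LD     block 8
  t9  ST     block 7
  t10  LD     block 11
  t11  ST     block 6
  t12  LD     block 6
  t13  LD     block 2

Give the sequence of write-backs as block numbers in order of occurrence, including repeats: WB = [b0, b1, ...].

WB = [7, 10, 6]

0: R B8 -> L0 miss  d=-]
1: R B0 -> L0 miss  d=-]
2: R B0 -> L0 hit  d=-]
3: W B10 -> L2 miss  d=D]
4: W B10 -> L2 hit  d=D]
5: R B8 -> L0 miss  d=-]
6: W B8 -> L0 hit  d=D]
7: R B8 -> L0 hit  d=D]
8: R B8 -> L0 hit  d=D]
9: W B7 -> L3 miss  d=D]
10: R B11 -> L3 miss wb->B7  d=-]
11: W B6 -> L2 miss wb->B10  d=D]
12: R B6 -> L2 hit  d=D]
13: R B2 -> L2 miss wb->B6  d=-]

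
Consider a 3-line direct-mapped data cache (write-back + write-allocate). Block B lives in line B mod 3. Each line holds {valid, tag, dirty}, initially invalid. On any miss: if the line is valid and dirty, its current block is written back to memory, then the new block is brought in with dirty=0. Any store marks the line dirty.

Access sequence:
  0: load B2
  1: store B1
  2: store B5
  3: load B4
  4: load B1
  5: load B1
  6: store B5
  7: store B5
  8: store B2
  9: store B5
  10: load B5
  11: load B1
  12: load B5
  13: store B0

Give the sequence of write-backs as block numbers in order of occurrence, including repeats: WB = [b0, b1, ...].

WB = [1, 5, 2]

0: R B2 -> L2 miss  d=-]
1: W B1 -> L1 miss  d=D]
2: W B5 -> L2 miss  d=D]
3: R B4 -> L1 miss wb->B1  d=-]
4: R B1 -> L1 miss  d=-]
5: R B1 -> L1 hit  d=-]
6: W B5 -> L2 hit  d=D]
7: W B5 -> L2 hit  d=D]
8: W B2 -> L2 miss wb->B5  d=D]
9: W B5 -> L2 miss wb->B2  d=D]
10: R B5 -> L2 hit  d=D]
11: R B1 -> L1 hit  d=-]
12: R B5 -> L2 hit  d=D]
13: W B0 -> L0 miss  d=D]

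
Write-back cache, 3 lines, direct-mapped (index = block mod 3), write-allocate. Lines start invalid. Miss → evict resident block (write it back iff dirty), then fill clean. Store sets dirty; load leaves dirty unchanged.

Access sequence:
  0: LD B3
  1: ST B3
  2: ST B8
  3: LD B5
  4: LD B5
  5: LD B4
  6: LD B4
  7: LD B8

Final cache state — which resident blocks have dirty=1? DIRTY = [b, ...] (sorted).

0: R B3 -> L0 miss  d=-]
1: W B3 -> L0 hit  d=D]
2: W B8 -> L2 miss  d=D]
3: R B5 -> L2 miss wb->B8  d=-]
4: R B5 -> L2 hit  d=-]
5: R B4 -> L1 miss  d=-]
6: R B4 -> L1 hit  d=-]
7: R B8 -> L2 miss  d=-]

DIRTY = [3]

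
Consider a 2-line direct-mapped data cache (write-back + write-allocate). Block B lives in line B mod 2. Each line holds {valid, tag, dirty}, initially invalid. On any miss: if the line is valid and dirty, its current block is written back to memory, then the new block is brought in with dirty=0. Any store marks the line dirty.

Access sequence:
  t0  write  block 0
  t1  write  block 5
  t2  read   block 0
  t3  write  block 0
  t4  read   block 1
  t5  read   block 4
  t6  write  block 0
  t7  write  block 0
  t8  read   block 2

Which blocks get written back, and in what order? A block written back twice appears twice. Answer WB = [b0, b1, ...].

WB = [5, 0, 0]

0: W B0 -> L0 miss  d=D]
1: W B5 -> L1 miss  d=D]
2: R B0 -> L0 hit  d=D]
3: W B0 -> L0 hit  d=D]
4: R B1 -> L1 miss wb->B5  d=-]
5: R B4 -> L0 miss wb->B0  d=-]
6: W B0 -> L0 miss  d=D]
7: W B0 -> L0 hit  d=D]
8: R B2 -> L0 miss wb->B0  d=-]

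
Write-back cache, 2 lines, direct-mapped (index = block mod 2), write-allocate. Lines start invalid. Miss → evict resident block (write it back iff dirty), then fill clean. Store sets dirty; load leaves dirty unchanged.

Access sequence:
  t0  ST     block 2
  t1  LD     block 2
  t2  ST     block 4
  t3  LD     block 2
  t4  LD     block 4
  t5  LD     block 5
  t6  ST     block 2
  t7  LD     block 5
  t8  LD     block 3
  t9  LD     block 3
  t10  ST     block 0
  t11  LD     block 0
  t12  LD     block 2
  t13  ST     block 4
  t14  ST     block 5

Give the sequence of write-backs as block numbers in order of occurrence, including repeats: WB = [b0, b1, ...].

0: W B2 -> L0 miss  d=D]
1: R B2 -> L0 hit  d=D]
2: W B4 -> L0 miss wb->B2  d=D]
3: R B2 -> L0 miss wb->B4  d=-]
4: R B4 -> L0 miss  d=-]
5: R B5 -> L1 miss  d=-]
6: W B2 -> L0 miss  d=D]
7: R B5 -> L1 hit  d=-]
8: R B3 -> L1 miss  d=-]
9: R B3 -> L1 hit  d=-]
10: W B0 -> L0 miss wb->B2  d=D]
11: R B0 -> L0 hit  d=D]
12: R B2 -> L0 miss wb->B0  d=-]
13: W B4 -> L0 miss  d=D]
14: W B5 -> L1 miss  d=D]

WB = [2, 4, 2, 0]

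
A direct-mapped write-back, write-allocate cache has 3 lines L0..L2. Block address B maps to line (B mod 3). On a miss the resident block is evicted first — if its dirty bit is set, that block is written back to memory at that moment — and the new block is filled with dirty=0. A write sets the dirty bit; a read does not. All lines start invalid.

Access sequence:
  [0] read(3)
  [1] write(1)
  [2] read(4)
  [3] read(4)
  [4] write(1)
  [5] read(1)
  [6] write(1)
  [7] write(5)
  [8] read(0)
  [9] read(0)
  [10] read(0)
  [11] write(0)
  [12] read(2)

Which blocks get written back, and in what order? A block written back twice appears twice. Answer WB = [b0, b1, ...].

0: R B3 -> L0 miss  d=-]
1: W B1 -> L1 miss  d=D]
2: R B4 -> L1 miss wb->B1  d=-]
3: R B4 -> L1 hit  d=-]
4: W B1 -> L1 miss  d=D]
5: R B1 -> L1 hit  d=D]
6: W B1 -> L1 hit  d=D]
7: W B5 -> L2 miss  d=D]
8: R B0 -> L0 miss  d=-]
9: R B0 -> L0 hit  d=-]
10: R B0 -> L0 hit  d=-]
11: W B0 -> L0 hit  d=D]
12: R B2 -> L2 miss wb->B5  d=-]

WB = [1, 5]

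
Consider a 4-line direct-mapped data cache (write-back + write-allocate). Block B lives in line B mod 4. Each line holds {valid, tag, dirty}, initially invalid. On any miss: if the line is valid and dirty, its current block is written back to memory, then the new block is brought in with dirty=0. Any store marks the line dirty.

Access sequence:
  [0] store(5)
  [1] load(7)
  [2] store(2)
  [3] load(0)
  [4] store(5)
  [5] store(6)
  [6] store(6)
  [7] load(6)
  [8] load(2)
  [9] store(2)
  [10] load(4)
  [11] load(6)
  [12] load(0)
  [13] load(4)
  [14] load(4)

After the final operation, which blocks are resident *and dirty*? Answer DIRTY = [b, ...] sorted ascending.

0: W B5 -> L1 miss  d=D]
1: R B7 -> L3 miss  d=-]
2: W B2 -> L2 miss  d=D]
3: R B0 -> L0 miss  d=-]
4: W B5 -> L1 hit  d=D]
5: W B6 -> L2 miss wb->B2  d=D]
6: W B6 -> L2 hit  d=D]
7: R B6 -> L2 hit  d=D]
8: R B2 -> L2 miss wb->B6  d=-]
9: W B2 -> L2 hit  d=D]
10: R B4 -> L0 miss  d=-]
11: R B6 -> L2 miss wb->B2  d=-]
12: R B0 -> L0 miss  d=-]
13: R B4 -> L0 miss  d=-]
14: R B4 -> L0 hit  d=-]

DIRTY = [5]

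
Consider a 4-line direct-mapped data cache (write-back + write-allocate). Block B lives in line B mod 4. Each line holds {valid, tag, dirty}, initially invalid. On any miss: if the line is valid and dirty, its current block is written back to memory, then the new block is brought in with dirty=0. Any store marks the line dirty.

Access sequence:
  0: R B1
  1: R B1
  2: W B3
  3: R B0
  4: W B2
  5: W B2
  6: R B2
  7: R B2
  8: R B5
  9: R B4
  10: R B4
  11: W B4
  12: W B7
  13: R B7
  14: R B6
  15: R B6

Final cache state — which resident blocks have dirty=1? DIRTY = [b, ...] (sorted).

  0 | R B1 → L1 miss [-]
  1 | R B1 → L1 hit [-]
  2 | W B3 → L3 miss [D]
  3 | R B0 → L0 miss [-]
  4 | W B2 → L2 miss [D]
  5 | W B2 → L2 hit [D]
  6 | R B2 → L2 hit [D]
  7 | R B2 → L2 hit [D]
  8 | R B5 → L1 miss [-]
  9 | R B4 → L0 miss [-]
  10 | R B4 → L0 hit [-]
  11 | W B4 → L0 hit [D]
  12 | W B7 → L3 miss wb→B3 [D]
  13 | R B7 → L3 hit [D]
  14 | R B6 → L2 miss wb→B2 [-]
  15 | R B6 → L2 hit [-]

DIRTY = [4, 7]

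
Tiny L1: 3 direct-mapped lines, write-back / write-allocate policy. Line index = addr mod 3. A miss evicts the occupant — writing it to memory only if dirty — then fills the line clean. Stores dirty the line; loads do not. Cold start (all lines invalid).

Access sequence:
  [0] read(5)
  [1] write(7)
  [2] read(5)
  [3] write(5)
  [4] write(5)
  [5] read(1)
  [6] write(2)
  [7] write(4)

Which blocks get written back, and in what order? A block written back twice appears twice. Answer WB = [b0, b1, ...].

0: R B5 → L2 miss [-]
1: W B7 → L1 miss [D]
2: R B5 → L2 hit [-]
3: W B5 → L2 hit [D]
4: W B5 → L2 hit [D]
5: R B1 → L1 miss wb→B7 [-]
6: W B2 → L2 miss wb→B5 [D]
7: W B4 → L1 miss [D]

WB = [7, 5]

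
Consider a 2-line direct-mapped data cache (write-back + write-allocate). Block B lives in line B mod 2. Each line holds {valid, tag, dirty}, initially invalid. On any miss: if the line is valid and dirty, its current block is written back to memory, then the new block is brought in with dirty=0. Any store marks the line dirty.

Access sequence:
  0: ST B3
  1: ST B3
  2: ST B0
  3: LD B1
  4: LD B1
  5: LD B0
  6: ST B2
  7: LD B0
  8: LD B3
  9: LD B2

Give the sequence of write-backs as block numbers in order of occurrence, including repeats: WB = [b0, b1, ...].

WB = [3, 0, 2]

0: W B3 → L1 miss [D]
1: W B3 → L1 hit [D]
2: W B0 → L0 miss [D]
3: R B1 → L1 miss wb→B3 [-]
4: R B1 → L1 hit [-]
5: R B0 → L0 hit [D]
6: W B2 → L0 miss wb→B0 [D]
7: R B0 → L0 miss wb→B2 [-]
8: R B3 → L1 miss [-]
9: R B2 → L0 miss [-]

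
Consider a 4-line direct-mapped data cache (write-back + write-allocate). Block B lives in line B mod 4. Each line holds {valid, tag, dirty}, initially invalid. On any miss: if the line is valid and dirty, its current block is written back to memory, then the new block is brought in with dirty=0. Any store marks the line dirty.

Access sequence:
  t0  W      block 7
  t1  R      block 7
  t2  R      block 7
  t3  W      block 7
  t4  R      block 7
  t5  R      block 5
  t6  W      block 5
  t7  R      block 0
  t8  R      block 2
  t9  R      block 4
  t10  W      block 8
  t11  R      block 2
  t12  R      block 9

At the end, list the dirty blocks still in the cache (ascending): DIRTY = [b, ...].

DIRTY = [7, 8]

0: W B7 -> L3 miss  d=D]
1: R B7 -> L3 hit  d=D]
2: R B7 -> L3 hit  d=D]
3: W B7 -> L3 hit  d=D]
4: R B7 -> L3 hit  d=D]
5: R B5 -> L1 miss  d=-]
6: W B5 -> L1 hit  d=D]
7: R B0 -> L0 miss  d=-]
8: R B2 -> L2 miss  d=-]
9: R B4 -> L0 miss  d=-]
10: W B8 -> L0 miss  d=D]
11: R B2 -> L2 hit  d=-]
12: R B9 -> L1 miss wb->B5  d=-]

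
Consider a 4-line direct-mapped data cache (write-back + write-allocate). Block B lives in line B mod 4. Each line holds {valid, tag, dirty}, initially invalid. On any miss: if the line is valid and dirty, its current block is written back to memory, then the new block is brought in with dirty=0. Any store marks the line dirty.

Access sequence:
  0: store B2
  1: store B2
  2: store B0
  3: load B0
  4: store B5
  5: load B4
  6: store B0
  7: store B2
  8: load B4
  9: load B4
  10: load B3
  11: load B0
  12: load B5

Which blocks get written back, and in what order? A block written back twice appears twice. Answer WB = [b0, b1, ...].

  0 | W B2 → L2 miss [D]
  1 | W B2 → L2 hit [D]
  2 | W B0 → L0 miss [D]
  3 | R B0 → L0 hit [D]
  4 | W B5 → L1 miss [D]
  5 | R B4 → L0 miss wb→B0 [-]
  6 | W B0 → L0 miss [D]
  7 | W B2 → L2 hit [D]
  8 | R B4 → L0 miss wb→B0 [-]
  9 | R B4 → L0 hit [-]
  10 | R B3 → L3 miss [-]
  11 | R B0 → L0 miss [-]
  12 | R B5 → L1 hit [D]

WB = [0, 0]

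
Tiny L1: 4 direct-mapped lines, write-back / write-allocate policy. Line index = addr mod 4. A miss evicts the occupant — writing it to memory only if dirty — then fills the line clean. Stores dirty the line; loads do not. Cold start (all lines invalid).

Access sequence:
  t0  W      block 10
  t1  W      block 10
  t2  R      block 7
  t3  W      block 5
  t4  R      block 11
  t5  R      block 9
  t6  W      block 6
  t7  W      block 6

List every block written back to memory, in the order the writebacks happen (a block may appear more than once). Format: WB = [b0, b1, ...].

0: W B10 -> L2 miss  d=D]
1: W B10 -> L2 hit  d=D]
2: R B7 -> L3 miss  d=-]
3: W B5 -> L1 miss  d=D]
4: R B11 -> L3 miss  d=-]
5: R B9 -> L1 miss wb->B5  d=-]
6: W B6 -> L2 miss wb->B10  d=D]
7: W B6 -> L2 hit  d=D]

WB = [5, 10]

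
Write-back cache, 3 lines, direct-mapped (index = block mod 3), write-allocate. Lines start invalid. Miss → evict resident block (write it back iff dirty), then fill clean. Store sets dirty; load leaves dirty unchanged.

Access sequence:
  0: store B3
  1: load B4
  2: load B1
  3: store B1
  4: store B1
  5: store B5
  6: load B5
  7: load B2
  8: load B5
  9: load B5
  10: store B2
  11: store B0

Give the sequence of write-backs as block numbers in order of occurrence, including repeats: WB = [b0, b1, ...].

WB = [5, 3]

0: W B3 → L0 miss [D]
1: R B4 → L1 miss [-]
2: R B1 → L1 miss [-]
3: W B1 → L1 hit [D]
4: W B1 → L1 hit [D]
5: W B5 → L2 miss [D]
6: R B5 → L2 hit [D]
7: R B2 → L2 miss wb→B5 [-]
8: R B5 → L2 miss [-]
9: R B5 → L2 hit [-]
10: W B2 → L2 miss [D]
11: W B0 → L0 miss wb→B3 [D]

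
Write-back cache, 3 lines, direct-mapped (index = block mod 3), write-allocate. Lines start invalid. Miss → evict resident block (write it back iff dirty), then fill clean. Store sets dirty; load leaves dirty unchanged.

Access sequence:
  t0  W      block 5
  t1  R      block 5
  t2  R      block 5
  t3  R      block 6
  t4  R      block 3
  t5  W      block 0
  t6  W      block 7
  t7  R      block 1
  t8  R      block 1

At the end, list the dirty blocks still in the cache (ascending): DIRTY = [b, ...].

0: W B5 → L2 miss [D]
1: R B5 → L2 hit [D]
2: R B5 → L2 hit [D]
3: R B6 → L0 miss [-]
4: R B3 → L0 miss [-]
5: W B0 → L0 miss [D]
6: W B7 → L1 miss [D]
7: R B1 → L1 miss wb→B7 [-]
8: R B1 → L1 hit [-]

DIRTY = [0, 5]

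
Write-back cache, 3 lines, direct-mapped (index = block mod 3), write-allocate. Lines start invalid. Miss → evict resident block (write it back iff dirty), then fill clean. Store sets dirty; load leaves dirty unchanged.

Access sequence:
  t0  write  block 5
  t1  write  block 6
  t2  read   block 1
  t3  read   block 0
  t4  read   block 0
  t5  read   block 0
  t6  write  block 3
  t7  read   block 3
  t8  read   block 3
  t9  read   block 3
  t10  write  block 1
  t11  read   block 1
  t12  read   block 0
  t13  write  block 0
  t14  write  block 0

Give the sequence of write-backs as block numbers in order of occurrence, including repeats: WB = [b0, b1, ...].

0: W B5 → L2 miss [D]
1: W B6 → L0 miss [D]
2: R B1 → L1 miss [-]
3: R B0 → L0 miss wb→B6 [-]
4: R B0 → L0 hit [-]
5: R B0 → L0 hit [-]
6: W B3 → L0 miss [D]
7: R B3 → L0 hit [D]
8: R B3 → L0 hit [D]
9: R B3 → L0 hit [D]
10: W B1 → L1 hit [D]
11: R B1 → L1 hit [D]
12: R B0 → L0 miss wb→B3 [-]
13: W B0 → L0 hit [D]
14: W B0 → L0 hit [D]

WB = [6, 3]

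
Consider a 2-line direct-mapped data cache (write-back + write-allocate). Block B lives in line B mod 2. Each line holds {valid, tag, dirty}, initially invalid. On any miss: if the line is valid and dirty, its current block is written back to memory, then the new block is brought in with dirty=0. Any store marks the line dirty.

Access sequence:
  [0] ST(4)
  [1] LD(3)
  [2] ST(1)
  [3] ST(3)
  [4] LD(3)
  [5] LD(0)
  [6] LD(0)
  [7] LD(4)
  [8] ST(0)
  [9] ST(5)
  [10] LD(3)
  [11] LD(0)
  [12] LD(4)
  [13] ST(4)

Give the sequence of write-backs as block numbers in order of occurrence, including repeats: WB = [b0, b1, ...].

WB = [1, 4, 3, 5, 0]

  0 | W B4 → L0 miss [D]
  1 | R B3 → L1 miss [-]
  2 | W B1 → L1 miss [D]
  3 | W B3 → L1 miss wb→B1 [D]
  4 | R B3 → L1 hit [D]
  5 | R B0 → L0 miss wb→B4 [-]
  6 | R B0 → L0 hit [-]
  7 | R B4 → L0 miss [-]
  8 | W B0 → L0 miss [D]
  9 | W B5 → L1 miss wb→B3 [D]
  10 | R B3 → L1 miss wb→B5 [-]
  11 | R B0 → L0 hit [D]
  12 | R B4 → L0 miss wb→B0 [-]
  13 | W B4 → L0 hit [D]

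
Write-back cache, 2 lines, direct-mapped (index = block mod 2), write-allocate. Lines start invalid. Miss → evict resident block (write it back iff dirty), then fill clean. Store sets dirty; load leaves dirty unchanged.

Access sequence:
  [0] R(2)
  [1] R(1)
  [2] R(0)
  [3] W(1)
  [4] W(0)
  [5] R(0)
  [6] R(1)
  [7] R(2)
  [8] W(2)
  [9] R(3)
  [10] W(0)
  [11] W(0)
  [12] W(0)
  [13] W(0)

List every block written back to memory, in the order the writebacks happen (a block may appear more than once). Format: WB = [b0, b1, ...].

  0 | R B2 → L0 miss [-]
  1 | R B1 → L1 miss [-]
  2 | R B0 → L0 miss [-]
  3 | W B1 → L1 hit [D]
  4 | W B0 → L0 hit [D]
  5 | R B0 → L0 hit [D]
  6 | R B1 → L1 hit [D]
  7 | R B2 → L0 miss wb→B0 [-]
  8 | W B2 → L0 hit [D]
  9 | R B3 → L1 miss wb→B1 [-]
  10 | W B0 → L0 miss wb→B2 [D]
  11 | W B0 → L0 hit [D]
  12 | W B0 → L0 hit [D]
  13 | W B0 → L0 hit [D]

WB = [0, 1, 2]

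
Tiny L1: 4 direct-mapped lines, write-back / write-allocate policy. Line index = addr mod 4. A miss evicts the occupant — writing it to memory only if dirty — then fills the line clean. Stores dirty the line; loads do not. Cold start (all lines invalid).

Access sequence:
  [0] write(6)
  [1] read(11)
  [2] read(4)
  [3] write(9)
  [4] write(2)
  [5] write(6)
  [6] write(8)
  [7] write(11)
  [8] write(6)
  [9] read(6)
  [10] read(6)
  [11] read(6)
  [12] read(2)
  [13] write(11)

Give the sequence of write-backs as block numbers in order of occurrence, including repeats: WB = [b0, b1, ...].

  0 | W B6 → L2 miss [D]
  1 | R B11 → L3 miss [-]
  2 | R B4 → L0 miss [-]
  3 | W B9 → L1 miss [D]
  4 | W B2 → L2 miss wb→B6 [D]
  5 | W B6 → L2 miss wb→B2 [D]
  6 | W B8 → L0 miss [D]
  7 | W B11 → L3 hit [D]
  8 | W B6 → L2 hit [D]
  9 | R B6 → L2 hit [D]
  10 | R B6 → L2 hit [D]
  11 | R B6 → L2 hit [D]
  12 | R B2 → L2 miss wb→B6 [-]
  13 | W B11 → L3 hit [D]

WB = [6, 2, 6]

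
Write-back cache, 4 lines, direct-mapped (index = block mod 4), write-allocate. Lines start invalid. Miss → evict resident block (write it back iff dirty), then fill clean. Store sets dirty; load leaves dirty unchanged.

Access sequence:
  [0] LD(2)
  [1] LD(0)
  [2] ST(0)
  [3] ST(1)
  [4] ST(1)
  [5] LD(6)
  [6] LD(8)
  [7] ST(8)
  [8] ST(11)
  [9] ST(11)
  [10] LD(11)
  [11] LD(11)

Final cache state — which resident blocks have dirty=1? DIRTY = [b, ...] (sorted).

DIRTY = [1, 8, 11]

0: R B2 → L2 miss [-]
1: R B0 → L0 miss [-]
2: W B0 → L0 hit [D]
3: W B1 → L1 miss [D]
4: W B1 → L1 hit [D]
5: R B6 → L2 miss [-]
6: R B8 → L0 miss wb→B0 [-]
7: W B8 → L0 hit [D]
8: W B11 → L3 miss [D]
9: W B11 → L3 hit [D]
10: R B11 → L3 hit [D]
11: R B11 → L3 hit [D]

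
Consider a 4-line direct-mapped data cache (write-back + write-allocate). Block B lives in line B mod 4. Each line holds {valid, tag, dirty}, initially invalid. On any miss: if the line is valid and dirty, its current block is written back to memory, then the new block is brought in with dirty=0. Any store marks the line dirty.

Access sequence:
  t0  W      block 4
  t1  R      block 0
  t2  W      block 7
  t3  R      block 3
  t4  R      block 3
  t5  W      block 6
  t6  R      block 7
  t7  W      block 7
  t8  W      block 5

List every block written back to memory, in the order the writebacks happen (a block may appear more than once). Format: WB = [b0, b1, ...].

0: W B4 → L0 miss [D]
1: R B0 → L0 miss wb→B4 [-]
2: W B7 → L3 miss [D]
3: R B3 → L3 miss wb→B7 [-]
4: R B3 → L3 hit [-]
5: W B6 → L2 miss [D]
6: R B7 → L3 miss [-]
7: W B7 → L3 hit [D]
8: W B5 → L1 miss [D]

WB = [4, 7]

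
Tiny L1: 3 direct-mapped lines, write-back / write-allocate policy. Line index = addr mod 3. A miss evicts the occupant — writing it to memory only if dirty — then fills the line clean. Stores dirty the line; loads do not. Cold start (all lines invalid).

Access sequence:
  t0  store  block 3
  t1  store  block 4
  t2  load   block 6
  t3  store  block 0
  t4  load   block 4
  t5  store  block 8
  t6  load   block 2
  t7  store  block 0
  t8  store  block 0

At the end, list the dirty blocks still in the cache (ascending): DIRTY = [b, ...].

DIRTY = [0, 4]

0: W B3 -> L0 miss  d=D]
1: W B4 -> L1 miss  d=D]
2: R B6 -> L0 miss wb->B3  d=-]
3: W B0 -> L0 miss  d=D]
4: R B4 -> L1 hit  d=D]
5: W B8 -> L2 miss  d=D]
6: R B2 -> L2 miss wb->B8  d=-]
7: W B0 -> L0 hit  d=D]
8: W B0 -> L0 hit  d=D]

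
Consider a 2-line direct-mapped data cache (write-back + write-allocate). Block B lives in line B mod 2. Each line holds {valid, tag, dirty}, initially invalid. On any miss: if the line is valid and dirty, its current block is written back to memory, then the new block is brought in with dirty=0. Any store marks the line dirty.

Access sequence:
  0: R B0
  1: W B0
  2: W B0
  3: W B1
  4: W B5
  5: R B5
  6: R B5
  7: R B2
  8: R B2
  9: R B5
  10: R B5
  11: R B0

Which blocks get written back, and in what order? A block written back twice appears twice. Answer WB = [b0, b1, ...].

0: R B0 -> L0 miss  d=-]
1: W B0 -> L0 hit  d=D]
2: W B0 -> L0 hit  d=D]
3: W B1 -> L1 miss  d=D]
4: W B5 -> L1 miss wb->B1  d=D]
5: R B5 -> L1 hit  d=D]
6: R B5 -> L1 hit  d=D]
7: R B2 -> L0 miss wb->B0  d=-]
8: R B2 -> L0 hit  d=-]
9: R B5 -> L1 hit  d=D]
10: R B5 -> L1 hit  d=D]
11: R B0 -> L0 miss  d=-]

WB = [1, 0]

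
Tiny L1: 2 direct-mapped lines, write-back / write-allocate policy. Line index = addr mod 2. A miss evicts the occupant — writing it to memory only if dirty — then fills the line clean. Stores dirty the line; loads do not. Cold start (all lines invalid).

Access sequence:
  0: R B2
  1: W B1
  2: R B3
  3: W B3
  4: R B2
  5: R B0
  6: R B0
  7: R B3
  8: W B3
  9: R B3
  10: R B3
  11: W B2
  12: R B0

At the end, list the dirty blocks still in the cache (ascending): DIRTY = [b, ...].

0: R B2 → L0 miss [-]
1: W B1 → L1 miss [D]
2: R B3 → L1 miss wb→B1 [-]
3: W B3 → L1 hit [D]
4: R B2 → L0 hit [-]
5: R B0 → L0 miss [-]
6: R B0 → L0 hit [-]
7: R B3 → L1 hit [D]
8: W B3 → L1 hit [D]
9: R B3 → L1 hit [D]
10: R B3 → L1 hit [D]
11: W B2 → L0 miss [D]
12: R B0 → L0 miss wb→B2 [-]

DIRTY = [3]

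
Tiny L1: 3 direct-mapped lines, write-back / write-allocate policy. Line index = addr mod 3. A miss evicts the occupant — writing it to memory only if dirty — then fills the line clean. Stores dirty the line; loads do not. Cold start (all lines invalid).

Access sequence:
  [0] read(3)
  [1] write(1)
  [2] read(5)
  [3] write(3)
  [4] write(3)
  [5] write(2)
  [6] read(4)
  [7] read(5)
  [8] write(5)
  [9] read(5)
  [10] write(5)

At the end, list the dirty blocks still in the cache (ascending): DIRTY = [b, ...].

DIRTY = [3, 5]

  0 | R B3 → L0 miss [-]
  1 | W B1 → L1 miss [D]
  2 | R B5 → L2 miss [-]
  3 | W B3 → L0 hit [D]
  4 | W B3 → L0 hit [D]
  5 | W B2 → L2 miss [D]
  6 | R B4 → L1 miss wb→B1 [-]
  7 | R B5 → L2 miss wb→B2 [-]
  8 | W B5 → L2 hit [D]
  9 | R B5 → L2 hit [D]
  10 | W B5 → L2 hit [D]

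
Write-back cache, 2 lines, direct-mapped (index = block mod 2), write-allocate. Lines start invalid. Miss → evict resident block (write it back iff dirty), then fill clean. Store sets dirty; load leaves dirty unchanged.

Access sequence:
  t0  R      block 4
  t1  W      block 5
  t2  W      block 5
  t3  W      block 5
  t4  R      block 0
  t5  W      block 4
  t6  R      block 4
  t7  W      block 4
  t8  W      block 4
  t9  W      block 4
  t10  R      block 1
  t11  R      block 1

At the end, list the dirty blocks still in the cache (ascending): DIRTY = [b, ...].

0: R B4 -> L0 miss  d=-]
1: W B5 -> L1 miss  d=D]
2: W B5 -> L1 hit  d=D]
3: W B5 -> L1 hit  d=D]
4: R B0 -> L0 miss  d=-]
5: W B4 -> L0 miss  d=D]
6: R B4 -> L0 hit  d=D]
7: W B4 -> L0 hit  d=D]
8: W B4 -> L0 hit  d=D]
9: W B4 -> L0 hit  d=D]
10: R B1 -> L1 miss wb->B5  d=-]
11: R B1 -> L1 hit  d=-]

DIRTY = [4]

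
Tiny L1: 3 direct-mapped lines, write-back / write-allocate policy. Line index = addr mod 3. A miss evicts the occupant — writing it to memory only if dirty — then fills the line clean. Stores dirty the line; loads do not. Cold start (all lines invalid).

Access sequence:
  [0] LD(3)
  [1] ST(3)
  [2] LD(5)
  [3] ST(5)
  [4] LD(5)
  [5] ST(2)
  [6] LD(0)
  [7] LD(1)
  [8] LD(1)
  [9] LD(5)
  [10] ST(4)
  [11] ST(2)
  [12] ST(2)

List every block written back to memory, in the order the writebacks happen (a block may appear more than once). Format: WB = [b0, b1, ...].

WB = [5, 3, 2]

0: R B3 -> L0 miss  d=-]
1: W B3 -> L0 hit  d=D]
2: R B5 -> L2 miss  d=-]
3: W B5 -> L2 hit  d=D]
4: R B5 -> L2 hit  d=D]
5: W B2 -> L2 miss wb->B5  d=D]
6: R B0 -> L0 miss wb->B3  d=-]
7: R B1 -> L1 miss  d=-]
8: R B1 -> L1 hit  d=-]
9: R B5 -> L2 miss wb->B2  d=-]
10: W B4 -> L1 miss  d=D]
11: W B2 -> L2 miss  d=D]
12: W B2 -> L2 hit  d=D]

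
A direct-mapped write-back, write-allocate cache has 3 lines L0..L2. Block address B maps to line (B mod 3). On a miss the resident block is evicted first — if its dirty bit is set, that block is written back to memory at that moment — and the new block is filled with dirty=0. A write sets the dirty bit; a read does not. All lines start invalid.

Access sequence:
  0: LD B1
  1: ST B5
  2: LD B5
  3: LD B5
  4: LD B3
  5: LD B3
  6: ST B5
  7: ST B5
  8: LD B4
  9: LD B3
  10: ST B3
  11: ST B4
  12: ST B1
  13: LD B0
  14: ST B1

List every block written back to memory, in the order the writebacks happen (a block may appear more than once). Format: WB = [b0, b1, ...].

WB = [4, 3]

  0 | R B1 → L1 miss [-]
  1 | W B5 → L2 miss [D]
  2 | R B5 → L2 hit [D]
  3 | R B5 → L2 hit [D]
  4 | R B3 → L0 miss [-]
  5 | R B3 → L0 hit [-]
  6 | W B5 → L2 hit [D]
  7 | W B5 → L2 hit [D]
  8 | R B4 → L1 miss [-]
  9 | R B3 → L0 hit [-]
  10 | W B3 → L0 hit [D]
  11 | W B4 → L1 hit [D]
  12 | W B1 → L1 miss wb→B4 [D]
  13 | R B0 → L0 miss wb→B3 [-]
  14 | W B1 → L1 hit [D]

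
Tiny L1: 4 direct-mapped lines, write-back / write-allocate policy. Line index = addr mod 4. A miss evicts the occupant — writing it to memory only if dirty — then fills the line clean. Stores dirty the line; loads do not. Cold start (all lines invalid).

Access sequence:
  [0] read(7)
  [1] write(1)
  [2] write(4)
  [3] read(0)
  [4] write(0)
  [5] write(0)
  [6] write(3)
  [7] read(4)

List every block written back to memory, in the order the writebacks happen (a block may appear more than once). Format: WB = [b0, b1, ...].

0: R B7 → L3 miss [-]
1: W B1 → L1 miss [D]
2: W B4 → L0 miss [D]
3: R B0 → L0 miss wb→B4 [-]
4: W B0 → L0 hit [D]
5: W B0 → L0 hit [D]
6: W B3 → L3 miss [D]
7: R B4 → L0 miss wb→B0 [-]

WB = [4, 0]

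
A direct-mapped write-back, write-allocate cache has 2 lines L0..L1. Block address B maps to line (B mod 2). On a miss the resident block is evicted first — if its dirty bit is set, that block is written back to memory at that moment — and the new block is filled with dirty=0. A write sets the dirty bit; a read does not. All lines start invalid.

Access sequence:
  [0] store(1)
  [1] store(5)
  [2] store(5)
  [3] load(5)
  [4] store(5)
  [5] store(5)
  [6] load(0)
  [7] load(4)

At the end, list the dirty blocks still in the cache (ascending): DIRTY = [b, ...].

DIRTY = [5]

0: W B1 -> L1 miss  d=D]
1: W B5 -> L1 miss wb->B1  d=D]
2: W B5 -> L1 hit  d=D]
3: R B5 -> L1 hit  d=D]
4: W B5 -> L1 hit  d=D]
5: W B5 -> L1 hit  d=D]
6: R B0 -> L0 miss  d=-]
7: R B4 -> L0 miss  d=-]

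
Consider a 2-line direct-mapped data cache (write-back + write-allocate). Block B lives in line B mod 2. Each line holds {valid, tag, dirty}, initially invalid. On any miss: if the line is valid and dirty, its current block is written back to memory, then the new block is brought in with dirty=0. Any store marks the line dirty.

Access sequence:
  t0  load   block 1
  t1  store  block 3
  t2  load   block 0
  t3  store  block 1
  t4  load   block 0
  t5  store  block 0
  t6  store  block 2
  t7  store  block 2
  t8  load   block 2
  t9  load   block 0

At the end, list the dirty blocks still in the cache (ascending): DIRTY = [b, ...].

0: R B1 → L1 miss [-]
1: W B3 → L1 miss [D]
2: R B0 → L0 miss [-]
3: W B1 → L1 miss wb→B3 [D]
4: R B0 → L0 hit [-]
5: W B0 → L0 hit [D]
6: W B2 → L0 miss wb→B0 [D]
7: W B2 → L0 hit [D]
8: R B2 → L0 hit [D]
9: R B0 → L0 miss wb→B2 [-]

DIRTY = [1]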